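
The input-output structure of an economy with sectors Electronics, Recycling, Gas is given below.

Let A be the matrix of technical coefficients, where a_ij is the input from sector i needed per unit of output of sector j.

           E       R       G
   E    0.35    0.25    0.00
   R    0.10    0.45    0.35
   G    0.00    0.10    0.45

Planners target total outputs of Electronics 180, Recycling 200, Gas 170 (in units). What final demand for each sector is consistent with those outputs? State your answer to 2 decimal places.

d_E = 67.00, d_R = 32.50, d_G = 73.50

I − A =
  [   0.65    -0.25     0.00]
  [  -0.10     0.55    -0.35]
  [   0.00    -0.10     0.55]
d = (I − A) x:
  d_E = (+0.65)·180 + (-0.25)·200 + (+0.00)·170 = 67.00
  d_R = (-0.10)·180 + (+0.55)·200 + (-0.35)·170 = 32.50
  d_G = (+0.00)·180 + (-0.10)·200 + (+0.55)·170 = 73.50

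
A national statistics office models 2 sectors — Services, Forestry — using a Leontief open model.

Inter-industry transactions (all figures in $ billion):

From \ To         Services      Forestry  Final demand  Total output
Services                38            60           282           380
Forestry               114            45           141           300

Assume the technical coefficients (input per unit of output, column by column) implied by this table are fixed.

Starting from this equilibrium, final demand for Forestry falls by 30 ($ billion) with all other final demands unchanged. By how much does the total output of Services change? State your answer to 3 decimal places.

Δx_S = -8.511

Technical coefficients a_ij = z_ij / X_j:
  a_SS = 38/380 = 0.10, a_FS = 114/380 = 0.30
  a_SF = 60/300 = 0.20, a_FF = 45/300 = 0.15
I − A =
  [   0.90    -0.20]
  [  -0.30     0.85]
det(I−A) = (0.90)(0.85) − (-0.20)(-0.30) = 0.7050
adj(I−A) = [[0.85, 0.20], [0.30, 0.90]]
(I − A)⁻¹ = adj(I−A) / det(I−A) ≈
  [   1.2057     0.2837]
  [   0.4255     1.2766]
Δx = (I − A)⁻¹ Δd with Δd having -30 in the Forestry component and 0 elsewhere.
So Δx_S = L_SF · (-30), where L_SF = adj(I−A)_SF / det(I−A) = 0.20 / 0.7050.
Δx_S = 0.20 × (-30) / 0.7050 = -6.00 / 0.7050 ≈ -8.511.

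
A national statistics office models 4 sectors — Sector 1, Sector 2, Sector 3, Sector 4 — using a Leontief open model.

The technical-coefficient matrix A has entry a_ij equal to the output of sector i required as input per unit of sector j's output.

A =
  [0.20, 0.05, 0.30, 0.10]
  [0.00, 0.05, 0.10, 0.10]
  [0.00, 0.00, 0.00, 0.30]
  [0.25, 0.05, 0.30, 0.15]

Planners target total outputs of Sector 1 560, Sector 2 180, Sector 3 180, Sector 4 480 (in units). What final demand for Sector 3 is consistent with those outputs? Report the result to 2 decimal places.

d_3 = 36.00

I − A =
  [   0.80    -0.05    -0.30    -0.10]
  [   0.00     0.95    -0.10    -0.10]
  [   0.00     0.00     1.00    -0.30]
  [  -0.25    -0.05    -0.30     0.85]
d = (I − A) x:
  d_1 = (+0.80)·560 + (-0.05)·180 + (-0.30)·180 + (-0.10)·480 = 337.00
  d_2 = (+0.00)·560 + (+0.95)·180 + (-0.10)·180 + (-0.10)·480 = 105.00
  d_3 = (+0.00)·560 + (+0.00)·180 + (+1.00)·180 + (-0.30)·480 = 36.00
  d_4 = (-0.25)·560 + (-0.05)·180 + (-0.30)·180 + (+0.85)·480 = 205.00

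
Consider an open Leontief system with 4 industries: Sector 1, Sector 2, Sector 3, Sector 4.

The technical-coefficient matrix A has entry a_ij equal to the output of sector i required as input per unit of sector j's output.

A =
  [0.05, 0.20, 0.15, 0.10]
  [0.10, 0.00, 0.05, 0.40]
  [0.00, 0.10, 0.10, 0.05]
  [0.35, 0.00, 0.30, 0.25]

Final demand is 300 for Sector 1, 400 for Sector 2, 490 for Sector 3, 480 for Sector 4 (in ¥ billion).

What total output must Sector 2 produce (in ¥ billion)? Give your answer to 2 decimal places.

I − A =
  [   0.95    -0.20    -0.15    -0.10]
  [  -0.10     1.00    -0.05    -0.40]
  [   0.00    -0.10     0.90    -0.05]
  [  -0.35     0.00    -0.30     0.75]
Compute the cofactors C_ij = (−1)^(i+j)·(3×3 minor ij) of I−A; the adjugate is their transpose:
adj(I−A) = Cᵀ =
  [ 0.644250   0.146250   0.174000   0.175500]
  [ 0.192875   0.592875   0.183125   0.354125]
  [ 0.039000   0.071250   0.634500   0.085500]
  [ 0.316250   0.096750   0.335000   0.830750]
det(I−A) = Σ_j (I−A)_1j·C_1j = (0.95)(0.644250) + (-0.20)(0.192875) + (-0.15)(0.039000) + (-0.10)(0.316250) = 0.5359875
(I − A)⁻¹ = adj(I−A) / det(I−A) ≈
  [   1.2020     0.2729     0.3246     0.3274]
  [   0.3598     1.1061     0.3417     0.6607]
  [   0.0728     0.1329     1.1838     0.1595]
  [   0.5900     0.1805     0.6250     1.5499]
x = (I − A)⁻¹ d = adj(I−A)·d / det(I−A), with det(I−A) = 0.5359875:
  x_1 = (0.644250·300 + 0.146250·400 + 0.174000·490 + 0.175500·480) / 0.5359875 = 421.275 / 0.5359875 ≈ 785.98
  x_2 = (0.192875·300 + 0.592875·400 + 0.183125·490 + 0.354125·480) / 0.5359875 = 554.72375 / 0.5359875 ≈ 1034.96
  x_3 = (0.039000·300 + 0.071250·400 + 0.634500·490 + 0.085500·480) / 0.5359875 = 392.145 / 0.5359875 ≈ 731.63
  x_4 = (0.316250·300 + 0.096750·400 + 0.335000·490 + 0.830750·480) / 0.5359875 = 696.485 / 0.5359875 ≈ 1299.44

x_2 = 1034.96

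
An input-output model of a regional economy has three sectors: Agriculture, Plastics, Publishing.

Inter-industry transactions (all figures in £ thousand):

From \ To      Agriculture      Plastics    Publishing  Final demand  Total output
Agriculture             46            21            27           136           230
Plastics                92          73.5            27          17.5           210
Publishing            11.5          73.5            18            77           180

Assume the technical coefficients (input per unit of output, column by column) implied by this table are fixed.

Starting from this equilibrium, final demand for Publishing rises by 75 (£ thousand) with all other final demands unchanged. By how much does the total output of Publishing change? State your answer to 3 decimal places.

Technical coefficients a_ij = z_ij / X_j:
  a_11 = 46/230 = 0.20, a_21 = 92/230 = 0.40, a_31 = 11.5/230 = 0.05
  a_12 = 21/210 = 0.10, a_22 = 73.5/210 = 0.35, a_32 = 73.5/210 = 0.35
  a_13 = 27/180 = 0.15, a_23 = 27/180 = 0.15, a_33 = 18/180 = 0.10
I − A =
  [   0.80    -0.10    -0.15]
  [  -0.40     0.65    -0.15]
  [  -0.05    -0.35     0.90]
Cofactors of I−A, C_ij = (−1)^(i+j)·(minor ij) (rows/columns in the sector order above):
  C_11 = (0.65)(0.90) − (-0.15)(-0.35) = 0.5325
  C_12 = −[(-0.40)(0.90) − (-0.15)(-0.05)] = 0.3675
  C_13 = (-0.40)(-0.35) − (0.65)(-0.05) = 0.1725
  C_21 = −[(-0.10)(0.90) − (-0.15)(-0.35)] = 0.1425
  C_22 = (0.80)(0.90) − (-0.15)(-0.05) = 0.7125
  C_23 = −[(0.80)(-0.35) − (-0.10)(-0.05)] = 0.2850
  C_31 = (-0.10)(-0.15) − (-0.15)(0.65) = 0.1125
  C_32 = −[(0.80)(-0.15) − (-0.15)(-0.40)] = 0.1800
  C_33 = (0.80)(0.65) − (-0.10)(-0.40) = 0.4800
det(I−A) = Σ_j (I−A)_1j·C_1j = (0.80)(0.5325) + (-0.10)(0.3675) + (-0.15)(0.1725) = 0.363375
adj(I−A) = Cᵀ =
  [ 0.5325   0.1425   0.1125]
  [ 0.3675   0.7125   0.1800]
  [ 0.1725   0.2850   0.4800]
(I − A)⁻¹ = adj(I−A) / det(I−A) ≈
  [   1.4654     0.3922     0.3096]
  [   1.0114     1.9608     0.4954]
  [   0.4747     0.7843     1.3209]
Δx = (I − A)⁻¹ Δd with Δd having +75 in the Publishing component and 0 elsewhere.
So Δx_3 = L_33 · (+75), where L_33 = adj(I−A)_33 / det(I−A) = 0.4800 / 0.363375.
Δx_3 = 0.4800 × (+75) / 0.363375 = 36.00 / 0.363375 ≈ 99.071.

Δx_3 = 99.071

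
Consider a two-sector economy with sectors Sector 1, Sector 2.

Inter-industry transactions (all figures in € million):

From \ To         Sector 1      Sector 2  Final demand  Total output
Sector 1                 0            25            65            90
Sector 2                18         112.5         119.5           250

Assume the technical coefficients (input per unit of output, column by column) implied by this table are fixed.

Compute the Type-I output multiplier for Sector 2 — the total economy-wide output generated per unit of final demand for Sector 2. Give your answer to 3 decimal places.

m_2 = 2.075

Technical coefficients a_ij = z_ij / X_j:
  a_11 = 0/90 = 0.00, a_21 = 18/90 = 0.20
  a_12 = 25/250 = 0.10, a_22 = 112.5/250 = 0.45
I − A =
  [   1.00    -0.10]
  [  -0.20     0.55]
det(I−A) = (1.00)(0.55) − (-0.10)(-0.20) = 0.5300
adj(I−A) = [[0.55, 0.10], [0.20, 1.00]]
(I − A)⁻¹ = adj(I−A) / det(I−A) ≈
  [   1.0377     0.1887]
  [   0.3774     1.8868]
The output multiplier for sector j is the column-j sum of the Leontief inverse (I − A)⁻¹ = adj(I−A) / det(I−A).
Column 2 of adj(I−A): (0.10, 1.00); det(I−A) = 0.5300.
m_2 = (0.10 + 1.00) / 0.5300 = 1.10 / 0.5300 ≈ 2.075.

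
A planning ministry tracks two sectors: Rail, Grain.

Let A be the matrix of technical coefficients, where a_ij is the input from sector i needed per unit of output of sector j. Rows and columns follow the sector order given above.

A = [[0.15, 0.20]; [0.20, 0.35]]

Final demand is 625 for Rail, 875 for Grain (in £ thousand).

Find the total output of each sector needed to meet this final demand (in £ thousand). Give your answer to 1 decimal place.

x_1 = 1134.1, x_2 = 1695.1

I − A =
  [   0.85    -0.20]
  [  -0.20     0.65]
det(I−A) = (0.85)(0.65) − (-0.20)(-0.20) = 0.5125
adj(I−A) = [[0.65, 0.20], [0.20, 0.85]]
(I − A)⁻¹ = adj(I−A) / det(I−A) ≈
  [   1.2683     0.3902]
  [   0.3902     1.6585]
x = (I − A)⁻¹ d = adj(I−A)·d / det(I−A), with det(I−A) = 0.5125:
  x_1 = (0.65·625 + 0.20·875) / 0.5125 = 581.25 / 0.5125 ≈ 1134.1
  x_2 = (0.20·625 + 0.85·875) / 0.5125 = 868.75 / 0.5125 ≈ 1695.1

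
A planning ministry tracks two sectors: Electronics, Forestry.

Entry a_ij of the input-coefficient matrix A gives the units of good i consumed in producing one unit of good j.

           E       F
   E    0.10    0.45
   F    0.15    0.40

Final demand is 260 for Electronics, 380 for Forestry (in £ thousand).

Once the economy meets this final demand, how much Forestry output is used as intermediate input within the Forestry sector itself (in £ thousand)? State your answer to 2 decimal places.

I − A =
  [   0.90    -0.45]
  [  -0.15     0.60]
det(I−A) = (0.90)(0.60) − (-0.45)(-0.15) = 0.4725
adj(I−A) = [[0.60, 0.45], [0.15, 0.90]]
(I − A)⁻¹ = adj(I−A) / det(I−A) ≈
  [   1.2698     0.9524]
  [   0.3175     1.9048]
First solve x = (I − A)⁻¹ d = adj(I−A)·d / det(I−A); in particular x_F = (0.15·260 + 0.90·380) / 0.4725 = 381.00 / 0.4725 ≈ 806.3492.
Intermediate flow from F to F: z_FF = a_FF · x_F = 0.40 × 381.00 / 0.4725 = 152.40 / 0.4725 ≈ 322.54.

z_FF = 322.54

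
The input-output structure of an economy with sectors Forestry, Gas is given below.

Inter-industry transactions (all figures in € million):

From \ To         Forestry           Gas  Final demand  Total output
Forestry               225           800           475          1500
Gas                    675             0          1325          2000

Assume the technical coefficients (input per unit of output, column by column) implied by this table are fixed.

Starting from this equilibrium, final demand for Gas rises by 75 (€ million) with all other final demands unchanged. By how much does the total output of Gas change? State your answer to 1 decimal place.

Δx_G = 95.1

Technical coefficients a_ij = z_ij / X_j:
  a_FF = 225/1500 = 0.15, a_GF = 675/1500 = 0.45
  a_FG = 800/2000 = 0.40, a_GG = 0/2000 = 0.00
I − A =
  [   0.85    -0.40]
  [  -0.45     1.00]
det(I−A) = (0.85)(1.00) − (-0.40)(-0.45) = 0.6700
adj(I−A) = [[1.00, 0.40], [0.45, 0.85]]
(I − A)⁻¹ = adj(I−A) / det(I−A) ≈
  [   1.4925     0.5970]
  [   0.6716     1.2687]
Δx = (I − A)⁻¹ Δd with Δd having +75 in the Gas component and 0 elsewhere.
So Δx_G = L_GG · (+75), where L_GG = adj(I−A)_GG / det(I−A) = 0.85 / 0.6700.
Δx_G = 0.85 × (+75) / 0.6700 = 63.75 / 0.6700 ≈ 95.1.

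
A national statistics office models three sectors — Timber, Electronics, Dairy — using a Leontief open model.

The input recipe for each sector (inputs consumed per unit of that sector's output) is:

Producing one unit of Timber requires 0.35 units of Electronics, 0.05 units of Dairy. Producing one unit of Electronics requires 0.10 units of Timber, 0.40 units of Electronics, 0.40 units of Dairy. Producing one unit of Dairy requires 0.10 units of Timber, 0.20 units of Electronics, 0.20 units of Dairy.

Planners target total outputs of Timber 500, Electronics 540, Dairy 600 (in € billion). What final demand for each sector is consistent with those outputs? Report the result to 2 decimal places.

I − A =
  [   1.00    -0.10    -0.10]
  [  -0.35     0.60    -0.20]
  [  -0.05    -0.40     0.80]
d = (I − A) x:
  d_T = (+1.00)·500 + (-0.10)·540 + (-0.10)·600 = 386.00
  d_E = (-0.35)·500 + (+0.60)·540 + (-0.20)·600 = 29.00
  d_D = (-0.05)·500 + (-0.40)·540 + (+0.80)·600 = 239.00

d_T = 386.00, d_E = 29.00, d_D = 239.00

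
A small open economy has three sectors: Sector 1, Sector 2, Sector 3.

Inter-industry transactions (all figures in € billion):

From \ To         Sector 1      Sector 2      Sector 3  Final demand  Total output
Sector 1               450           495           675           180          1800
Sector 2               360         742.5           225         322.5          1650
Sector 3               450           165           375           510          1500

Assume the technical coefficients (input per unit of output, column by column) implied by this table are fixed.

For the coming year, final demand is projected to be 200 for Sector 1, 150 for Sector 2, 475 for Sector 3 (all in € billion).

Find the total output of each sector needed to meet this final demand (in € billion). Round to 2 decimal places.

x_1 = 1514.25, x_2 = 1176.54, x_3 = 1294.96

Technical coefficients a_ij = z_ij / X_j:
  a_11 = 450/1800 = 0.25, a_21 = 360/1800 = 0.20, a_31 = 450/1800 = 0.25
  a_12 = 495/1650 = 0.30, a_22 = 742.5/1650 = 0.45, a_32 = 165/1650 = 0.10
  a_13 = 675/1500 = 0.45, a_23 = 225/1500 = 0.15, a_33 = 375/1500 = 0.25
I − A =
  [   0.75    -0.30    -0.45]
  [  -0.20     0.55    -0.15]
  [  -0.25    -0.10     0.75]
Cofactors of I−A, C_ij = (−1)^(i+j)·(minor ij) (rows/columns in the sector order above):
  C_11 = (0.55)(0.75) − (-0.15)(-0.10) = 0.3975
  C_12 = −[(-0.20)(0.75) − (-0.15)(-0.25)] = 0.1875
  C_13 = (-0.20)(-0.10) − (0.55)(-0.25) = 0.1575
  C_21 = −[(-0.30)(0.75) − (-0.45)(-0.10)] = 0.2700
  C_22 = (0.75)(0.75) − (-0.45)(-0.25) = 0.4500
  C_23 = −[(0.75)(-0.10) − (-0.30)(-0.25)] = 0.1500
  C_31 = (-0.30)(-0.15) − (-0.45)(0.55) = 0.2925
  C_32 = −[(0.75)(-0.15) − (-0.45)(-0.20)] = 0.2025
  C_33 = (0.75)(0.55) − (-0.30)(-0.20) = 0.3525
det(I−A) = Σ_j (I−A)_1j·C_1j = (0.75)(0.3975) + (-0.30)(0.1875) + (-0.45)(0.1575) = 0.1710
adj(I−A) = Cᵀ =
  [ 0.3975   0.2700   0.2925]
  [ 0.1875   0.4500   0.2025]
  [ 0.1575   0.1500   0.3525]
(I − A)⁻¹ = adj(I−A) / det(I−A) ≈
  [   2.3246     1.5789     1.7105]
  [   1.0965     2.6316     1.1842]
  [   0.9211     0.8772     2.0614]
x = (I − A)⁻¹ d = adj(I−A)·d / det(I−A), with det(I−A) = 0.1710:
  x_1 = (0.3975·200 + 0.2700·150 + 0.2925·475) / 0.1710 = 258.9375 / 0.1710 ≈ 1514.25
  x_2 = (0.1875·200 + 0.4500·150 + 0.2025·475) / 0.1710 = 201.1875 / 0.1710 ≈ 1176.54
  x_3 = (0.1575·200 + 0.1500·150 + 0.3525·475) / 0.1710 = 221.4375 / 0.1710 ≈ 1294.96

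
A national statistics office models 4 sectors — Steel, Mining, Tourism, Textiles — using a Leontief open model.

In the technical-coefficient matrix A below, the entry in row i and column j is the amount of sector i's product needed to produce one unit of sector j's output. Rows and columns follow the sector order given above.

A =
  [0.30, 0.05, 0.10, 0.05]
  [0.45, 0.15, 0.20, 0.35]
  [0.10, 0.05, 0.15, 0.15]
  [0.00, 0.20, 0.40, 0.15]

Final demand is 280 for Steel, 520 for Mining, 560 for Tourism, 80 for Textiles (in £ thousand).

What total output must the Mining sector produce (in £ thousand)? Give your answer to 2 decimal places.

I − A =
  [   0.70    -0.05    -0.10    -0.05]
  [  -0.45     0.85    -0.20    -0.35]
  [  -0.10    -0.05     0.85    -0.15]
  [   0.00    -0.20    -0.40     0.85]
Compute the cofactors C_ij = (−1)^(i+j)·(3×3 minor ij) of I−A; the adjugate is their transpose:
adj(I−A) = Cᵀ =
  [ 0.482125   0.049875   0.099750   0.066500]
  [ 0.329125   0.453250   0.264250   0.252625]
  [ 0.097875   0.056000   0.433125   0.105250]
  [ 0.123500   0.133000   0.266000   0.467875]
det(I−A) = Σ_j (I−A)_1j·C_1j = (0.70)(0.482125) + (-0.05)(0.329125) + (-0.10)(0.097875) + (-0.05)(0.123500) = 0.30506875
(I − A)⁻¹ = adj(I−A) / det(I−A) ≈
  [   1.5804     0.1635     0.3270     0.2180]
  [   1.0789     1.4857     0.8662     0.8281]
  [   0.3208     0.1836     1.4198     0.3450]
  [   0.4048     0.4360     0.8719     1.5337]
x = (I − A)⁻¹ d = adj(I−A)·d / det(I−A), with det(I−A) = 0.30506875:
  x_1 = (0.482125·280 + 0.049875·520 + 0.099750·560 + 0.066500·80) / 0.30506875 = 222.11 / 0.30506875 ≈ 728.07
  x_2 = (0.329125·280 + 0.453250·520 + 0.264250·560 + 0.252625·80) / 0.30506875 = 496.035 / 0.30506875 ≈ 1625.98
  x_3 = (0.097875·280 + 0.056000·520 + 0.433125·560 + 0.105250·80) / 0.30506875 = 307.495 / 0.30506875 ≈ 1007.95
  x_4 = (0.123500·280 + 0.133000·520 + 0.266000·560 + 0.467875·80) / 0.30506875 = 290.13 / 0.30506875 ≈ 951.03

x_2 = 1625.98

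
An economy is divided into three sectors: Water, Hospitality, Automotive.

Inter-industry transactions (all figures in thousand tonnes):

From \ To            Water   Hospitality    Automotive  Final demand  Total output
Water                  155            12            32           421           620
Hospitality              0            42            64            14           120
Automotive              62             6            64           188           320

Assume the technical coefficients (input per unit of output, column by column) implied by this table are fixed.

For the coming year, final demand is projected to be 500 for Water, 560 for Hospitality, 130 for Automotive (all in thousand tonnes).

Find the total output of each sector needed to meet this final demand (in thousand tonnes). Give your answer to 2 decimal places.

Technical coefficients a_ij = z_ij / X_j:
  a_11 = 155/620 = 0.25, a_21 = 0/620 = 0.00, a_31 = 62/620 = 0.10
  a_12 = 12/120 = 0.10, a_22 = 42/120 = 0.35, a_32 = 6/120 = 0.05
  a_13 = 32/320 = 0.10, a_23 = 64/320 = 0.20, a_33 = 64/320 = 0.20
I − A =
  [   0.75    -0.10    -0.10]
  [   0.00     0.65    -0.20]
  [  -0.10    -0.05     0.80]
Cofactors of I−A, C_ij = (−1)^(i+j)·(minor ij) (rows/columns in the sector order above):
  C_11 = (0.65)(0.80) − (-0.20)(-0.05) = 0.5100
  C_12 = −[(0.00)(0.80) − (-0.20)(-0.10)] = 0.0200
  C_13 = (0.00)(-0.05) − (0.65)(-0.10) = 0.0650
  C_21 = −[(-0.10)(0.80) − (-0.10)(-0.05)] = 0.0850
  C_22 = (0.75)(0.80) − (-0.10)(-0.10) = 0.5900
  C_23 = −[(0.75)(-0.05) − (-0.10)(-0.10)] = 0.0475
  C_31 = (-0.10)(-0.20) − (-0.10)(0.65) = 0.0850
  C_32 = −[(0.75)(-0.20) − (-0.10)(0.00)] = 0.1500
  C_33 = (0.75)(0.65) − (-0.10)(0.00) = 0.4875
det(I−A) = Σ_j (I−A)_1j·C_1j = (0.75)(0.5100) + (-0.10)(0.0200) + (-0.10)(0.0650) = 0.3740
adj(I−A) = Cᵀ =
  [ 0.5100   0.0850   0.0850]
  [ 0.0200   0.5900   0.1500]
  [ 0.0650   0.0475   0.4875]
(I − A)⁻¹ = adj(I−A) / det(I−A) ≈
  [   1.3636     0.2273     0.2273]
  [   0.0535     1.5775     0.4011]
  [   0.1738     0.1270     1.3035]
x = (I − A)⁻¹ d = adj(I−A)·d / det(I−A), with det(I−A) = 0.3740:
  x_1 = (0.5100·500 + 0.0850·560 + 0.0850·130) / 0.3740 = 313.65 / 0.3740 ≈ 838.64
  x_2 = (0.0200·500 + 0.5900·560 + 0.1500·130) / 0.3740 = 359.90 / 0.3740 ≈ 962.30
  x_3 = (0.0650·500 + 0.0475·560 + 0.4875·130) / 0.3740 = 122.475 / 0.3740 ≈ 327.47

x_1 = 838.64, x_2 = 962.30, x_3 = 327.47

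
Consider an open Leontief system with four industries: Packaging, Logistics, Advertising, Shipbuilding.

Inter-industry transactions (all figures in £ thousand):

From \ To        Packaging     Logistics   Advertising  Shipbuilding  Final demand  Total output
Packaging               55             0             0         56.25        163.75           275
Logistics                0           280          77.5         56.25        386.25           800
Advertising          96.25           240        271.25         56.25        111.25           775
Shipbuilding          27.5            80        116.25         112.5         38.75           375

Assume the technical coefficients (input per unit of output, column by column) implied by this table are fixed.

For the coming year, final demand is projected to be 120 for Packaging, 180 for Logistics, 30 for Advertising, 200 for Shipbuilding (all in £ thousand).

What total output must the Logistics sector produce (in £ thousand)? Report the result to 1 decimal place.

x_L = 469.7

Technical coefficients a_ij = z_ij / X_j:
  a_PP = 55/275 = 0.20, a_LP = 0/275 = 0.00, a_AP = 96.25/275 = 0.35, a_SP = 27.5/275 = 0.10
  a_PL = 0/800 = 0.00, a_LL = 280/800 = 0.35, a_AL = 240/800 = 0.30, a_SL = 80/800 = 0.10
  a_PA = 0/775 = 0.00, a_LA = 77.5/775 = 0.10, a_AA = 271.25/775 = 0.35, a_SA = 116.25/775 = 0.15
  a_PS = 56.25/375 = 0.15, a_LS = 56.25/375 = 0.15, a_AS = 56.25/375 = 0.15, a_SS = 112.5/375 = 0.30
I − A =
  [   0.80     0.00     0.00    -0.15]
  [   0.00     0.65    -0.10    -0.15]
  [  -0.35    -0.30     0.65    -0.15]
  [  -0.10    -0.10    -0.15     0.70]
Compute the cofactors C_ij = (−1)^(i+j)·(3×3 minor ij) of I−A; the adjugate is their transpose:
adj(I−A) = Cᵀ =
  [ 0.242125   0.016500   0.016125   0.058875]
  [ 0.043625   0.328375   0.072500   0.095250]
  [ 0.168250   0.180750   0.342250   0.148125]
  [ 0.076875   0.088000   0.086000   0.314000]
det(I−A) = Σ_j (I−A)_1j·C_1j = (0.80)(0.242125) + (0.00)(0.043625) + (0.00)(0.168250) + (-0.15)(0.076875) = 0.18216875
(I − A)⁻¹ = adj(I−A) / det(I−A) ≈
  [   1.3291     0.0906     0.0885     0.3232]
  [   0.2395     1.8026     0.3980     0.5229]
  [   0.9236     0.9922     1.8788     0.8131]
  [   0.4220     0.4831     0.4721     1.7237]
x = (I − A)⁻¹ d = adj(I−A)·d / det(I−A), with det(I−A) = 0.18216875:
  x_P = (0.242125·120 + 0.016500·180 + 0.016125·30 + 0.058875·200) / 0.18216875 = 44.28375 / 0.18216875 ≈ 243.1
  x_L = (0.043625·120 + 0.328375·180 + 0.072500·30 + 0.095250·200) / 0.18216875 = 85.5675 / 0.18216875 ≈ 469.7
  x_A = (0.168250·120 + 0.180750·180 + 0.342250·30 + 0.148125·200) / 0.18216875 = 92.6175 / 0.18216875 ≈ 508.4
  x_S = (0.076875·120 + 0.088000·180 + 0.086000·30 + 0.314000·200) / 0.18216875 = 90.445 / 0.18216875 ≈ 496.5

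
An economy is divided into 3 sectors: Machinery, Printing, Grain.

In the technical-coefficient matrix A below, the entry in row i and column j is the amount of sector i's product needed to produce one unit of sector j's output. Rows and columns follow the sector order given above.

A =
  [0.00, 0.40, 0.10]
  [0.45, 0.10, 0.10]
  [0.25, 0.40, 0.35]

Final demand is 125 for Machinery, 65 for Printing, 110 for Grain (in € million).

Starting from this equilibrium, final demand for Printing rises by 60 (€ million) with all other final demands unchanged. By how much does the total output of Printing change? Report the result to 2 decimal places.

I − A =
  [   1.00    -0.40    -0.10]
  [  -0.45     0.90    -0.10]
  [  -0.25    -0.40     0.65]
Cofactors of I−A, C_ij = (−1)^(i+j)·(minor ij) (rows/columns in the sector order above):
  C_11 = (0.90)(0.65) − (-0.10)(-0.40) = 0.5450
  C_12 = −[(-0.45)(0.65) − (-0.10)(-0.25)] = 0.3175
  C_13 = (-0.45)(-0.40) − (0.90)(-0.25) = 0.4050
  C_21 = −[(-0.40)(0.65) − (-0.10)(-0.40)] = 0.3000
  C_22 = (1.00)(0.65) − (-0.10)(-0.25) = 0.6250
  C_23 = −[(1.00)(-0.40) − (-0.40)(-0.25)] = 0.5000
  C_31 = (-0.40)(-0.10) − (-0.10)(0.90) = 0.1300
  C_32 = −[(1.00)(-0.10) − (-0.10)(-0.45)] = 0.1450
  C_33 = (1.00)(0.90) − (-0.40)(-0.45) = 0.7200
det(I−A) = Σ_j (I−A)_1j·C_1j = (1.00)(0.5450) + (-0.40)(0.3175) + (-0.10)(0.4050) = 0.3775
adj(I−A) = Cᵀ =
  [ 0.5450   0.3000   0.1300]
  [ 0.3175   0.6250   0.1450]
  [ 0.4050   0.5000   0.7200]
(I − A)⁻¹ = adj(I−A) / det(I−A) ≈
  [   1.4437     0.7947     0.3444]
  [   0.8411     1.6556     0.3841]
  [   1.0728     1.3245     1.9073]
Δx = (I − A)⁻¹ Δd with Δd having +60 in the Printing component and 0 elsewhere.
So Δx_P = L_PP · (+60), where L_PP = adj(I−A)_PP / det(I−A) = 0.6250 / 0.3775.
Δx_P = 0.6250 × (+60) / 0.3775 = 37.50 / 0.3775 ≈ 99.34.

Δx_P = 99.34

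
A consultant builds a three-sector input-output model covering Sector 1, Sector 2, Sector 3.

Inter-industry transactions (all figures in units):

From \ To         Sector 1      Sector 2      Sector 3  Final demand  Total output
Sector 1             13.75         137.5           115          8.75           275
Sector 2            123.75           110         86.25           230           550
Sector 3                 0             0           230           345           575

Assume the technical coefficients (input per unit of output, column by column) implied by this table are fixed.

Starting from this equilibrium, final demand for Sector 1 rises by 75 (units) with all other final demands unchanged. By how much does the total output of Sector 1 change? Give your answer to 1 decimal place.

Δx_1 = 92.7

Technical coefficients a_ij = z_ij / X_j:
  a_11 = 13.75/275 = 0.05, a_21 = 123.75/275 = 0.45, a_31 = 0/275 = 0.00
  a_12 = 137.5/550 = 0.25, a_22 = 110/550 = 0.20, a_32 = 0/550 = 0.00
  a_13 = 115/575 = 0.20, a_23 = 86.25/575 = 0.15, a_33 = 230/575 = 0.40
I − A =
  [   0.95    -0.25    -0.20]
  [  -0.45     0.80    -0.15]
  [   0.00     0.00     0.60]
Cofactors of I−A, C_ij = (−1)^(i+j)·(minor ij) (rows/columns in the sector order above):
  C_11 = (0.80)(0.60) − (-0.15)(0.00) = 0.4800
  C_12 = −[(-0.45)(0.60) − (-0.15)(0.00)] = 0.2700
  C_13 = (-0.45)(0.00) − (0.80)(0.00) = 0.0000
  C_21 = −[(-0.25)(0.60) − (-0.20)(0.00)] = 0.1500
  C_22 = (0.95)(0.60) − (-0.20)(0.00) = 0.5700
  C_23 = −[(0.95)(0.00) − (-0.25)(0.00)] = 0.0000
  C_31 = (-0.25)(-0.15) − (-0.20)(0.80) = 0.1975
  C_32 = −[(0.95)(-0.15) − (-0.20)(-0.45)] = 0.2325
  C_33 = (0.95)(0.80) − (-0.25)(-0.45) = 0.6475
det(I−A) = Σ_j (I−A)_1j·C_1j = (0.95)(0.4800) + (-0.25)(0.2700) + (-0.20)(0.0000) = 0.3885
adj(I−A) = Cᵀ =
  [ 0.4800   0.1500   0.1975]
  [ 0.2700   0.5700   0.2325]
  [ 0.0000   0.0000   0.6475]
(I − A)⁻¹ = adj(I−A) / det(I−A) ≈
  [   1.2355     0.3861     0.5084]
  [   0.6950     1.4672     0.5985]
  [   0.0000     0.0000     1.6667]
Δx = (I − A)⁻¹ Δd with Δd having +75 in the Sector 1 component and 0 elsewhere.
So Δx_1 = L_11 · (+75), where L_11 = adj(I−A)_11 / det(I−A) = 0.4800 / 0.3885.
Δx_1 = 0.4800 × (+75) / 0.3885 = 36.00 / 0.3885 ≈ 92.7.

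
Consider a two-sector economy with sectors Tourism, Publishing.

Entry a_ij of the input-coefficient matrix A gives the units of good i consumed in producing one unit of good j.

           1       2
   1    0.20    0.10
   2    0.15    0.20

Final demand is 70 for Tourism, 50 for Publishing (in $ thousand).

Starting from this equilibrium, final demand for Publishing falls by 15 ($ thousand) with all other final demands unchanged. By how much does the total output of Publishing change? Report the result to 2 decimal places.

Δx_2 = -19.20

I − A =
  [   0.80    -0.10]
  [  -0.15     0.80]
det(I−A) = (0.80)(0.80) − (-0.10)(-0.15) = 0.6250
adj(I−A) = [[0.80, 0.10], [0.15, 0.80]]
(I − A)⁻¹ = adj(I−A) / det(I−A) ≈
  [   1.2800     0.1600]
  [   0.2400     1.2800]
Δx = (I − A)⁻¹ Δd with Δd having -15 in the Publishing component and 0 elsewhere.
So Δx_2 = L_22 · (-15), where L_22 = adj(I−A)_22 / det(I−A) = 0.80 / 0.6250.
Δx_2 = 0.80 × (-15) / 0.6250 = -12.00 / 0.6250 = -19.20.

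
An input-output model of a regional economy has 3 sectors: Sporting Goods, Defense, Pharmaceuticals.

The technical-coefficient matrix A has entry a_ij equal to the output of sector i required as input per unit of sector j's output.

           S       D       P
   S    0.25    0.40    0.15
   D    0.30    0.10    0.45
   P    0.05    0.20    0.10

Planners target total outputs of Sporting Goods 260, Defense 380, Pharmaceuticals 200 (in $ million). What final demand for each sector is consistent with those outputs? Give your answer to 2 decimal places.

d_S = 13.00, d_D = 174.00, d_P = 91.00

I − A =
  [   0.75    -0.40    -0.15]
  [  -0.30     0.90    -0.45]
  [  -0.05    -0.20     0.90]
d = (I − A) x:
  d_S = (+0.75)·260 + (-0.40)·380 + (-0.15)·200 = 13.00
  d_D = (-0.30)·260 + (+0.90)·380 + (-0.45)·200 = 174.00
  d_P = (-0.05)·260 + (-0.20)·380 + (+0.90)·200 = 91.00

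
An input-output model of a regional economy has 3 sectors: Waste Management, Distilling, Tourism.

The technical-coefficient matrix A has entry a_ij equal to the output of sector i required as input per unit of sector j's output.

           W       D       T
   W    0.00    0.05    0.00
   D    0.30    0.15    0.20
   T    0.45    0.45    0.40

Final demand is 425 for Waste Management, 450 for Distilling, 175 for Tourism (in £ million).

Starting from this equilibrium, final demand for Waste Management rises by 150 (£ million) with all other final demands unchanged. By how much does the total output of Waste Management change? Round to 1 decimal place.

Δx_W = 155.0

I − A =
  [   1.00    -0.05     0.00]
  [  -0.30     0.85    -0.20]
  [  -0.45    -0.45     0.60]
Cofactors of I−A, C_ij = (−1)^(i+j)·(minor ij) (rows/columns in the sector order above):
  C_11 = (0.85)(0.60) − (-0.20)(-0.45) = 0.4200
  C_12 = −[(-0.30)(0.60) − (-0.20)(-0.45)] = 0.2700
  C_13 = (-0.30)(-0.45) − (0.85)(-0.45) = 0.5175
  C_21 = −[(-0.05)(0.60) − (0.00)(-0.45)] = 0.0300
  C_22 = (1.00)(0.60) − (0.00)(-0.45) = 0.6000
  C_23 = −[(1.00)(-0.45) − (-0.05)(-0.45)] = 0.4725
  C_31 = (-0.05)(-0.20) − (0.00)(0.85) = 0.0100
  C_32 = −[(1.00)(-0.20) − (0.00)(-0.30)] = 0.2000
  C_33 = (1.00)(0.85) − (-0.05)(-0.30) = 0.8350
det(I−A) = Σ_j (I−A)_1j·C_1j = (1.00)(0.4200) + (-0.05)(0.2700) + (0.00)(0.5175) = 0.4065
adj(I−A) = Cᵀ =
  [ 0.4200   0.0300   0.0100]
  [ 0.2700   0.6000   0.2000]
  [ 0.5175   0.4725   0.8350]
(I − A)⁻¹ = adj(I−A) / det(I−A) ≈
  [   1.0332     0.0738     0.0246]
  [   0.6642     1.4760     0.4920]
  [   1.2731     1.1624     2.0541]
Δx = (I − A)⁻¹ Δd with Δd having +150 in the Waste Management component and 0 elsewhere.
So Δx_W = L_WW · (+150), where L_WW = adj(I−A)_WW / det(I−A) = 0.4200 / 0.4065.
Δx_W = 0.4200 × (+150) / 0.4065 = 63.00 / 0.4065 ≈ 155.0.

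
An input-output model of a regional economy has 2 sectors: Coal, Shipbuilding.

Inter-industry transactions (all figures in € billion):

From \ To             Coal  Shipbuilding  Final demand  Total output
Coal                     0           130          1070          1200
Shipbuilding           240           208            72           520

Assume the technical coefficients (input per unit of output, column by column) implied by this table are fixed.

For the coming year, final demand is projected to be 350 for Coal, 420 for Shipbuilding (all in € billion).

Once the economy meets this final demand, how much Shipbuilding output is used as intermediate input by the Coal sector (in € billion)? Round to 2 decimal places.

Technical coefficients a_ij = z_ij / X_j:
  a_11 = 0/1200 = 0.00, a_21 = 240/1200 = 0.20
  a_12 = 130/520 = 0.25, a_22 = 208/520 = 0.40
I − A =
  [   1.00    -0.25]
  [  -0.20     0.60]
det(I−A) = (1.00)(0.60) − (-0.25)(-0.20) = 0.5500
adj(I−A) = [[0.60, 0.25], [0.20, 1.00]]
(I − A)⁻¹ = adj(I−A) / det(I−A) ≈
  [   1.0909     0.4545]
  [   0.3636     1.8182]
First solve x = (I − A)⁻¹ d = adj(I−A)·d / det(I−A); in particular x_1 = (0.60·350 + 0.25·420) / 0.5500 = 315.00 / 0.5500 ≈ 572.7273.
Intermediate flow from 2 to 1: z_21 = a_21 · x_1 = 0.20 × 315.00 / 0.5500 = 63.00 / 0.5500 ≈ 114.55.

z_21 = 114.55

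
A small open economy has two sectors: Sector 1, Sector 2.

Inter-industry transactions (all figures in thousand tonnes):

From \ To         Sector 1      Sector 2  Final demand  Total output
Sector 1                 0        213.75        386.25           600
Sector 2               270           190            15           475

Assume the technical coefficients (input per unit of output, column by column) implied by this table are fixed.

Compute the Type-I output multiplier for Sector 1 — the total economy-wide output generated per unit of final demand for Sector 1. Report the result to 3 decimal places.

Technical coefficients a_ij = z_ij / X_j:
  a_11 = 0/600 = 0.00, a_21 = 270/600 = 0.45
  a_12 = 213.75/475 = 0.45, a_22 = 190/475 = 0.40
I − A =
  [   1.00    -0.45]
  [  -0.45     0.60]
det(I−A) = (1.00)(0.60) − (-0.45)(-0.45) = 0.3975
adj(I−A) = [[0.60, 0.45], [0.45, 1.00]]
(I − A)⁻¹ = adj(I−A) / det(I−A) ≈
  [   1.5094     1.1321]
  [   1.1321     2.5157]
The output multiplier for sector j is the column-j sum of the Leontief inverse (I − A)⁻¹ = adj(I−A) / det(I−A).
Column 1 of adj(I−A): (0.60, 0.45); det(I−A) = 0.3975.
m_1 = (0.60 + 0.45) / 0.3975 = 1.05 / 0.3975 ≈ 2.642.

m_1 = 2.642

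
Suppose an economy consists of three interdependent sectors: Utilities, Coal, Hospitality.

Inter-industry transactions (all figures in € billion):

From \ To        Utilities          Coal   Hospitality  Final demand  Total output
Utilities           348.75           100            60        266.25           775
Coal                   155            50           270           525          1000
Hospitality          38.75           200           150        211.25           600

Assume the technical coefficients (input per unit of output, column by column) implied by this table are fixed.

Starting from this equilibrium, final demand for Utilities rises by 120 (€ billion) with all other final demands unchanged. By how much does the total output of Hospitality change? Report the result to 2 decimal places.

Technical coefficients a_ij = z_ij / X_j:
  a_UU = 348.75/775 = 0.45, a_CU = 155/775 = 0.20, a_HU = 38.75/775 = 0.05
  a_UC = 100/1000 = 0.10, a_CC = 50/1000 = 0.05, a_HC = 200/1000 = 0.20
  a_UH = 60/600 = 0.10, a_CH = 270/600 = 0.45, a_HH = 150/600 = 0.25
I − A =
  [   0.55    -0.10    -0.10]
  [  -0.20     0.95    -0.45]
  [  -0.05    -0.20     0.75]
Cofactors of I−A, C_ij = (−1)^(i+j)·(minor ij) (rows/columns in the sector order above):
  C_11 = (0.95)(0.75) − (-0.45)(-0.20) = 0.6225
  C_12 = −[(-0.20)(0.75) − (-0.45)(-0.05)] = 0.1725
  C_13 = (-0.20)(-0.20) − (0.95)(-0.05) = 0.0875
  C_21 = −[(-0.10)(0.75) − (-0.10)(-0.20)] = 0.0950
  C_22 = (0.55)(0.75) − (-0.10)(-0.05) = 0.4075
  C_23 = −[(0.55)(-0.20) − (-0.10)(-0.05)] = 0.1150
  C_31 = (-0.10)(-0.45) − (-0.10)(0.95) = 0.1400
  C_32 = −[(0.55)(-0.45) − (-0.10)(-0.20)] = 0.2675
  C_33 = (0.55)(0.95) − (-0.10)(-0.20) = 0.5025
det(I−A) = Σ_j (I−A)_1j·C_1j = (0.55)(0.6225) + (-0.10)(0.1725) + (-0.10)(0.0875) = 0.316375
adj(I−A) = Cᵀ =
  [ 0.6225   0.0950   0.1400]
  [ 0.1725   0.4075   0.2675]
  [ 0.0875   0.1150   0.5025]
(I − A)⁻¹ = adj(I−A) / det(I−A) ≈
  [   1.9676     0.3003     0.4425]
  [   0.5452     1.2880     0.8455]
  [   0.2766     0.3635     1.5883]
Δx = (I − A)⁻¹ Δd with Δd having +120 in the Utilities component and 0 elsewhere.
So Δx_H = L_HU · (+120), where L_HU = adj(I−A)_HU / det(I−A) = 0.0875 / 0.316375.
Δx_H = 0.0875 × (+120) / 0.316375 = 10.50 / 0.316375 ≈ 33.19.

Δx_H = 33.19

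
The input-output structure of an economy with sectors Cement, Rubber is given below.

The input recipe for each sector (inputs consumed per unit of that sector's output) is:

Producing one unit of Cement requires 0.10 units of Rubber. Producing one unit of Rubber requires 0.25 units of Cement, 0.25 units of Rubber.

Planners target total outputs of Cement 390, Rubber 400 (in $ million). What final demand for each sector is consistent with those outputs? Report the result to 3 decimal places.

I − A =
  [   1.00    -0.25]
  [  -0.10     0.75]
d = (I − A) x:
  d_C = (+1.00)·390 + (-0.25)·400 = 290.000
  d_R = (-0.10)·390 + (+0.75)·400 = 261.000

d_C = 290.000, d_R = 261.000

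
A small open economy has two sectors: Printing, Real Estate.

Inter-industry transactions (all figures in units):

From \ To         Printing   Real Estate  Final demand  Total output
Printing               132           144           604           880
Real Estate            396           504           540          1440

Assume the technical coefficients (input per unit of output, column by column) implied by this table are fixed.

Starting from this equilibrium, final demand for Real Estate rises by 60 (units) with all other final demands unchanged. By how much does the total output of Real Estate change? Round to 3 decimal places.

Δx_2 = 100.493

Technical coefficients a_ij = z_ij / X_j:
  a_11 = 132/880 = 0.15, a_21 = 396/880 = 0.45
  a_12 = 144/1440 = 0.10, a_22 = 504/1440 = 0.35
I − A =
  [   0.85    -0.10]
  [  -0.45     0.65]
det(I−A) = (0.85)(0.65) − (-0.10)(-0.45) = 0.5075
adj(I−A) = [[0.65, 0.10], [0.45, 0.85]]
(I − A)⁻¹ = adj(I−A) / det(I−A) ≈
  [   1.2808     0.1970]
  [   0.8867     1.6749]
Δx = (I − A)⁻¹ Δd with Δd having +60 in the Real Estate component and 0 elsewhere.
So Δx_2 = L_22 · (+60), where L_22 = adj(I−A)_22 / det(I−A) = 0.85 / 0.5075.
Δx_2 = 0.85 × (+60) / 0.5075 = 51.00 / 0.5075 ≈ 100.493.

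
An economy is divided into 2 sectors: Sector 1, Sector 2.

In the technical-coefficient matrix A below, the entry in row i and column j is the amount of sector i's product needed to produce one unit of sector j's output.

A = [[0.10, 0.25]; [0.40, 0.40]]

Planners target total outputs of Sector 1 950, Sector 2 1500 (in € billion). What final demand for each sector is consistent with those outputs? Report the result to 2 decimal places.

I − A =
  [   0.90    -0.25]
  [  -0.40     0.60]
d = (I − A) x:
  d_1 = (+0.90)·950 + (-0.25)·1500 = 480.00
  d_2 = (-0.40)·950 + (+0.60)·1500 = 520.00

d_1 = 480.00, d_2 = 520.00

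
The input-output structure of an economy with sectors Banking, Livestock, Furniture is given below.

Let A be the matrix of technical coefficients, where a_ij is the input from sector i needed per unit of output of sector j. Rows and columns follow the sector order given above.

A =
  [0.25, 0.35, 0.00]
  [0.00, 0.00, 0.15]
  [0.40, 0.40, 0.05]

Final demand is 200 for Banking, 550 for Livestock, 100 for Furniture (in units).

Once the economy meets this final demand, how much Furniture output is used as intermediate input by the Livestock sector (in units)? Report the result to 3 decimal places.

z_32 = 256.845

I − A =
  [   0.75    -0.35     0.00]
  [   0.00     1.00    -0.15]
  [  -0.40    -0.40     0.95]
Cofactors of I−A, C_ij = (−1)^(i+j)·(minor ij) (rows/columns in the sector order above):
  C_11 = (1.00)(0.95) − (-0.15)(-0.40) = 0.8900
  C_12 = −[(0.00)(0.95) − (-0.15)(-0.40)] = 0.0600
  C_13 = (0.00)(-0.40) − (1.00)(-0.40) = 0.4000
  C_21 = −[(-0.35)(0.95) − (0.00)(-0.40)] = 0.3325
  C_22 = (0.75)(0.95) − (0.00)(-0.40) = 0.7125
  C_23 = −[(0.75)(-0.40) − (-0.35)(-0.40)] = 0.4400
  C_31 = (-0.35)(-0.15) − (0.00)(1.00) = 0.0525
  C_32 = −[(0.75)(-0.15) − (0.00)(0.00)] = 0.1125
  C_33 = (0.75)(1.00) − (-0.35)(0.00) = 0.7500
det(I−A) = Σ_j (I−A)_1j·C_1j = (0.75)(0.8900) + (-0.35)(0.0600) + (0.00)(0.4000) = 0.6465
adj(I−A) = Cᵀ =
  [ 0.8900   0.3325   0.0525]
  [ 0.0600   0.7125   0.1125]
  [ 0.4000   0.4400   0.7500]
(I − A)⁻¹ = adj(I−A) / det(I−A) ≈
  [   1.3766     0.5143     0.0812]
  [   0.0928     1.1021     0.1740]
  [   0.6187     0.6806     1.1601]
First solve x = (I − A)⁻¹ d = adj(I−A)·d / det(I−A); in particular x_2 = (0.0600·200 + 0.7125·550 + 0.1125·100) / 0.6465 = 415.125 / 0.6465 ≈ 642.11137.
Intermediate flow from 3 to 2: z_32 = a_32 · x_2 = 0.40 × 415.125 / 0.6465 = 166.05 / 0.6465 ≈ 256.845.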